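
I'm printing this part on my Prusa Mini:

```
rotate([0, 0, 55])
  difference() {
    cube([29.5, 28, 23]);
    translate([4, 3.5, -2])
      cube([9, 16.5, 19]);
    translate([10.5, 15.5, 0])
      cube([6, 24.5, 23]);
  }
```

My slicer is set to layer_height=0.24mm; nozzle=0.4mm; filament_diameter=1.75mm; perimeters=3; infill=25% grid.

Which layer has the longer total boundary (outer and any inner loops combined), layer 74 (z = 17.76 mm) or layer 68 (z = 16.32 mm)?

layer 68 (z = 16.32 mm)

Layer 74 (z = 17.76): the cube (footprint 29.5×28) is included at this height (perimeter 115.00 mm); the cube at (4, 3.5) is not intersected at this z (z outside [-2, 17]); the cube at (10.5, 15.5) is present — its section is the full 6×24.5 rectangle (perimeter 61.00 mm); Taking the first minus the rest: starting from the 29.5×28 cube, the 6×24.5 cube at (10.5, 15.5) partially overlaps it — only the 75.00 mm² overlap (of its 147.00 mm²) is removed, clipping the outline — boundary = 140.00 mm; (whole slice rotated 55° about Z — lengths, areas and connectivity unchanged). So its perimeter = 140.00 mm. Layer 68 (z = 16.32): the 29.5×28 cube contributes its full rectangle (perimeter 115.00 mm); the cube at (4, 3.5) (footprint 9×16.5) is included at this height (perimeter 51.00 mm); the cube at (10.5, 15.5) is present — its section is the full 6×24.5 rectangle (perimeter 61.00 mm); Taking the first minus the rest: starting from the 29.5×28 cube, the 9×16.5 cube at (4, 3.5) lies wholly inside it (removes its full 148.50 mm² and its 51.00 mm outline becomes a hole wall); the 6×24.5 cube at (10.5, 15.5) partially overlaps it — only the 63.75 mm² overlap (of its 147.00 mm²) is removed, clipping the outline — boundary = 177.00 mm; (rotated 55° about Z; rotation is an isometry so areas/perimeters/island counts are preserved). So its perimeter = 177.00 mm. Layer 68 is larger (177.00 vs 140.00 mm).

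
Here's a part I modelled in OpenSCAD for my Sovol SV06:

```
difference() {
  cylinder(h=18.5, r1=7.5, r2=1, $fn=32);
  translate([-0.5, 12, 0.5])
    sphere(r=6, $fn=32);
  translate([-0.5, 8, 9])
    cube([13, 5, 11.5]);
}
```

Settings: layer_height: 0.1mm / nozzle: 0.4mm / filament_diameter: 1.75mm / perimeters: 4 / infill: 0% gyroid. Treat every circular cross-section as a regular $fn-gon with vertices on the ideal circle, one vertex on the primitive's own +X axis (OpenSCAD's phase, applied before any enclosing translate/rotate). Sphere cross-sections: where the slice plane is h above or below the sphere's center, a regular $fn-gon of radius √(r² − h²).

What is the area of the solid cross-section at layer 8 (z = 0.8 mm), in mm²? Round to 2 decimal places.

158.48 mm²

At z = 0.8 mm: the cone (r1=7.5→r2=1) has section circumradius 7.219 here — a regular 32-gon (area = (32/2)·7.219²·sin(360°/32) = 162.67 mm²); the r=6 sphere at (-0.5, 12) contributes a regular 32-gon of circumradius √(6²−0.3²) = 5.992 (area = (32/2)·5.992²·sin(360°/32) = 112.09 mm²); the cube at (-0.5, 8) is absent (z outside [9, 20.5]); Subtracting the remaining from the first: starting from the cone (162.67 mm²), the r=6 sphere at (-0.5, 12) partially overlaps it — only the 4.19 mm² overlap (of its 112.09 mm²) is removed, clipping the outline — area = 158.48 mm². Overall, the cross-section is a single solid region. Net area = 158.48 mm².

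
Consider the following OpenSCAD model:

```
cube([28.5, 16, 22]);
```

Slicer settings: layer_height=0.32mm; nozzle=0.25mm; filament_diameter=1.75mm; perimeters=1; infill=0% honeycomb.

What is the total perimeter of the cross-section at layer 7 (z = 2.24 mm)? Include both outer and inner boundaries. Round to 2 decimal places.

89.00 mm

At z = 2.24 mm: the cube (footprint 28.5×16) is included at this height (perimeter 89.00 mm). Overall, the cross-section is a single solid region. Total boundary length (outer) = 89.00 mm.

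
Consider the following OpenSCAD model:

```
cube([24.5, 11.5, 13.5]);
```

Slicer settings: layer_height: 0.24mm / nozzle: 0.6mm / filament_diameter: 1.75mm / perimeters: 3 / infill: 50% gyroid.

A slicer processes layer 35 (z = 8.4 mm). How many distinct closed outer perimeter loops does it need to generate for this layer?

At z = 8.4 mm: the cube (footprint 24.5×11.5) is included at this height. The result has 1 disconnected region.

1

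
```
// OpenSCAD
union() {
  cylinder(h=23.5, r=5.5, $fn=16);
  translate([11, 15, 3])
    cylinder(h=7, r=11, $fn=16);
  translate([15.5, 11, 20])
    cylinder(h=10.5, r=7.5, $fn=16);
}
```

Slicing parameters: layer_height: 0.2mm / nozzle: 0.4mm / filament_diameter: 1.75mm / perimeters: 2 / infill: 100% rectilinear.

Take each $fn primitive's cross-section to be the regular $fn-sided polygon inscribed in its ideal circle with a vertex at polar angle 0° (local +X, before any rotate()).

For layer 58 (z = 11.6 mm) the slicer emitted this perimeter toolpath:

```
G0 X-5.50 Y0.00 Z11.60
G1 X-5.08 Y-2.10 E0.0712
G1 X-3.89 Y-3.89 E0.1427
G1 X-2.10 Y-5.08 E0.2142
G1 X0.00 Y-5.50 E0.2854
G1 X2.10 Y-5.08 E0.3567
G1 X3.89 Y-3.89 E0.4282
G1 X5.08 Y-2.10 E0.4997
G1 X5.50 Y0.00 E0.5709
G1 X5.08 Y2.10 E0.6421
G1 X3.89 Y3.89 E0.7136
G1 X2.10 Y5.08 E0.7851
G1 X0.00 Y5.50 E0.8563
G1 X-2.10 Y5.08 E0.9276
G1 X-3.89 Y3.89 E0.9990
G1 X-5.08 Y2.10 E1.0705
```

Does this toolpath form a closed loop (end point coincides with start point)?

Start point (G0): (-5.50, 0.00). End point (last G1): the path does not return to the start — open.

no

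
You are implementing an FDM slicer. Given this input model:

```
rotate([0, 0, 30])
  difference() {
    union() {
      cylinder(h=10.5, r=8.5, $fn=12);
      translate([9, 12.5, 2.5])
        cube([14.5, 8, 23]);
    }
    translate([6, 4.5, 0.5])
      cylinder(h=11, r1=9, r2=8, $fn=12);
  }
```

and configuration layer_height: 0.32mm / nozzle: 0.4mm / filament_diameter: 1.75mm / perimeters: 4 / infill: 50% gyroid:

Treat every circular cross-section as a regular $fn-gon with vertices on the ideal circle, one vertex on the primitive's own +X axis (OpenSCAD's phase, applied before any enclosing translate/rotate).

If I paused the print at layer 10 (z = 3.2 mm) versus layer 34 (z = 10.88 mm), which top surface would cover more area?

Layer 10 (z = 3.2): the r=8.5 cylinder contributes a regular 12-gon of circumradius 8.5 (area = (12/2)·8.500²·sin(360°/12) = 216.75 mm²); the cube at (9, 12.5) (footprint 14.5×8) is included at this height (area 116.00 mm²); Merging all regions: the 2 present regions are separate (no shared area or edge), so areas and boundary lengths simply add and each stays a separate island — area = 332.75 mm²; the cone at (6, 4.5) contributes a regular 12-gon of circumradius 8.755 (interpolated between r1=9 and r2=8 at t=0.245) (area = (12/2)·8.755²·sin(360°/12) = 229.93 mm²); Subtracting the remaining from the first: starting from that combined region (332.75 mm²), the cone at (6, 4.5) partially overlaps it — only the 101.08 mm² overlap (of its 229.93 mm²) is removed, clipping the outline — area = 231.67 mm²; (rotated 30° about Z; rotation is an isometry so areas/perimeters/island counts are preserved). So its area = 231.67 mm². Layer 34 (z = 10.88): the cylinder is not intersected at this z (z outside [0, 10.5]); the cube at (9, 12.5) (footprint 14.5×8) is included at this height (area 116.00 mm²); Combining (union): only the 14.5×8 cube at (9, 12.5) is present, so the union is just that shape — area = 116.00 mm²; the cone at (6, 4.5): at t=0.944 of its height the radius interpolates to r₁+(r₂−r₁)t = 8.056, giving a regular 12-gon of that circumradius (area = (12/2)·8.056²·sin(360°/12) = 194.71 mm²); Subtracting the remaining from the first: starting from the result so far (116.00 mm²), the cone at (6, 4.5) misses the remaining region (no effect) — area = 116.00 mm²; (rotated 30° about Z; rotation is an isometry so areas/perimeters/island counts are preserved). So its area = 116.00 mm². Layer 10 is larger (231.67 vs 116.00 mm²).

layer 10 (z = 3.2 mm)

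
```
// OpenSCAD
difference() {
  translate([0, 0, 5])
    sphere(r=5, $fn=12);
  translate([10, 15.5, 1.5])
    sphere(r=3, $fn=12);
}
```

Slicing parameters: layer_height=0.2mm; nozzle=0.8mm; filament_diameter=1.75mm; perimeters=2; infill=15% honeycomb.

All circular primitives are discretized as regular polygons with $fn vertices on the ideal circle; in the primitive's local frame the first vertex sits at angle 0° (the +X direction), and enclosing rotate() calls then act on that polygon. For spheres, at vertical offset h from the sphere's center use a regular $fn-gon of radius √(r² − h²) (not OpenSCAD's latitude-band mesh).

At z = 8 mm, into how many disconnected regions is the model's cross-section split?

1

At z = 8 mm: the r=5 sphere contributes a regular 12-gon of circumradius √(5²−3²) = 4.000; the sphere at (10, 15.5) is not intersected at this z (|z−center|=6.500 > r=3); Subtracting the remaining from the first: none of the subtracted shapes is present at this height, so the r=5 sphere is unchanged — 1 connected region. The result has 1 disconnected region.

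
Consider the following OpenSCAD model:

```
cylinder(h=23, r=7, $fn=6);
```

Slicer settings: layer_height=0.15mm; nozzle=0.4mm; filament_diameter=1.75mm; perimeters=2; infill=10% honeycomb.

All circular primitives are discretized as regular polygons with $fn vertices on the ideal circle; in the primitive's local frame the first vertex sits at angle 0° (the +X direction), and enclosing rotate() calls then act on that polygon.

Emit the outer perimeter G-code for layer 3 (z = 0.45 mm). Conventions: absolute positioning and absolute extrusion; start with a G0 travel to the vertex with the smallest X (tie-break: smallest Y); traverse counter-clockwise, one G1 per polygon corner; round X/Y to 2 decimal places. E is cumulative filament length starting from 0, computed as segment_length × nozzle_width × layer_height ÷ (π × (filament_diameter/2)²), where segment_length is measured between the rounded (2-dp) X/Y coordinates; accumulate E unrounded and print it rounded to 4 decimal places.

At z = 0.45 mm: the r=7 cylinder contributes a regular 6-gon of circumradius 7. The outline is a single polygon with 6 vertices. Extrusion per mm of travel: 0.4 × 0.15 / (π × 0.875²) = 0.024945. Accumulating E over each segment gives final E = 1.0475.

G0 X-7.00 Y0.00 Z0.45
G1 X-3.50 Y-6.06 E0.1746
G1 X3.50 Y-6.06 E0.3492
G1 X7.00 Y0.00 E0.5238
G1 X3.50 Y6.06 E0.6983
G1 X-3.50 Y6.06 E0.8729
G1 X-7.00 Y0.00 E1.0475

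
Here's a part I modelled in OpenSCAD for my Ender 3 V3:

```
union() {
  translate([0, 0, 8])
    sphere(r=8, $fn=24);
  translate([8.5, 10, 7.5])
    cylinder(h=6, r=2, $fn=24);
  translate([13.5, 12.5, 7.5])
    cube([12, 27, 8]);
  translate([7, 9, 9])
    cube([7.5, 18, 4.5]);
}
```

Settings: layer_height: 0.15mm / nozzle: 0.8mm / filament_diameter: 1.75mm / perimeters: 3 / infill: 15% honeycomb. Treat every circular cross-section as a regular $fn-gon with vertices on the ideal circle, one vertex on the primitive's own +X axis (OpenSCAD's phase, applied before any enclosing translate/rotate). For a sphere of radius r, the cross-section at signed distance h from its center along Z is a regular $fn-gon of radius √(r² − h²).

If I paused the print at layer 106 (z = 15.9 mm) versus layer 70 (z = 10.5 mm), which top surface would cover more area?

layer 70 (z = 10.5 mm)

Layer 106 (z = 15.9): the r=8 sphere slices to a regular 24-gon of circumradius 1.261 (√(r²−h²) with h=7.9 from center) (area = (24/2)·1.261²·sin(360°/24) = 4.94 mm²); the cylinder at (8.5, 10) is absent (z outside [7.5, 13.5]); the cube at (13.5, 12.5) is absent (z outside [7.5, 15.5]); the cube at (7, 9) is absent (z outside [9, 13.5]); Merging all regions: only the r=8 sphere is present, so the union is just that shape — area = 4.94 mm². So its area = 4.94 mm². Layer 70 (z = 10.5): the r=8 sphere slices to a regular 24-gon of circumradius 7.599 (√(r²−h²) with h=2.5 from center) (area = (24/2)·7.599²·sin(360°/24) = 179.36 mm²); the r=2 cylinder at (8.5, 10) contributes a regular 24-gon of circumradius 2 (area = (24/2)·2.000²·sin(360°/24) = 12.42 mm²); the 12×27 cube at (13.5, 12.5) contributes its full rectangle (area 324.00 mm²); the 7.5×18 cube at (7, 9) contributes its full rectangle (area 135.00 mm²); Taking the union: the regions partially overlap — summed areas 650.78 mm² minus the doubly-counted overlap 23.68 mm² gives 627.11 mm² — area = 627.11 mm². So its area = 627.11 mm². Layer 70 is larger (627.11 vs 4.94 mm²).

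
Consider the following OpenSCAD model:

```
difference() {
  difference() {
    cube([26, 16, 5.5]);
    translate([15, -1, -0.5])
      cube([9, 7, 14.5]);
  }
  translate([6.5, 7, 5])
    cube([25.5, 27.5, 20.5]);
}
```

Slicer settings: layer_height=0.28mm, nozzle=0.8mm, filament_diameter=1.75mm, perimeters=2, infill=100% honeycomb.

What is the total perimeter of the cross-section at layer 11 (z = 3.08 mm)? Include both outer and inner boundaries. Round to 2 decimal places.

96.00 mm

At z = 3.08 mm: the cube is present — its section is the full 26×16 rectangle (perimeter 84.00 mm); the cube at (15, -1) is present — its section is the full 9×7 rectangle (perimeter 32.00 mm); Taking the first minus the rest: starting from the 26×16 cube, the 9×7 cube at (15, -1) partially overlaps it — only the 54.00 mm² overlap (of its 63.00 mm²) is removed, clipping the outline — boundary = 96.00 mm; the cube at (6.5, 7) is not intersected at this z (z outside [5, 25.5]); Taking the first minus the rest: none of the subtracted shapes is present at this height, so that combined region is unchanged — boundary = 96.00 mm. Overall, the cross-section is a single solid region. Total boundary length (outer) = 96.00 mm.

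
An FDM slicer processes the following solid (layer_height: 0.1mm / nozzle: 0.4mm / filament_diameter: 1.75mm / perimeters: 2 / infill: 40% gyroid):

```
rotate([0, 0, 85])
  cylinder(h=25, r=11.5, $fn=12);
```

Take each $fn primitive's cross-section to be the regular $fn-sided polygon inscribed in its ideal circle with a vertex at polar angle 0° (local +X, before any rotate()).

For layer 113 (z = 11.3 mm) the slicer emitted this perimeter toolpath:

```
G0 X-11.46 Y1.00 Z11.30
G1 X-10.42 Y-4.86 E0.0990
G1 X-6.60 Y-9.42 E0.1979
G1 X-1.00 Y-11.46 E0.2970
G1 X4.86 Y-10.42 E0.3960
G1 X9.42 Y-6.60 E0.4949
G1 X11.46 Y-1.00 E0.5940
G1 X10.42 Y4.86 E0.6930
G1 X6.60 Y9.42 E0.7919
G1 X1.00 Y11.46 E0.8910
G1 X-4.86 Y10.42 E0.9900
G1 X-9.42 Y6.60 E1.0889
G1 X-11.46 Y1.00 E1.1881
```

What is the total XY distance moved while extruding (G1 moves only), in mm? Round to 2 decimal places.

Sum the Euclidean lengths of each G1 segment: total = 71.44 mm.

71.44 mm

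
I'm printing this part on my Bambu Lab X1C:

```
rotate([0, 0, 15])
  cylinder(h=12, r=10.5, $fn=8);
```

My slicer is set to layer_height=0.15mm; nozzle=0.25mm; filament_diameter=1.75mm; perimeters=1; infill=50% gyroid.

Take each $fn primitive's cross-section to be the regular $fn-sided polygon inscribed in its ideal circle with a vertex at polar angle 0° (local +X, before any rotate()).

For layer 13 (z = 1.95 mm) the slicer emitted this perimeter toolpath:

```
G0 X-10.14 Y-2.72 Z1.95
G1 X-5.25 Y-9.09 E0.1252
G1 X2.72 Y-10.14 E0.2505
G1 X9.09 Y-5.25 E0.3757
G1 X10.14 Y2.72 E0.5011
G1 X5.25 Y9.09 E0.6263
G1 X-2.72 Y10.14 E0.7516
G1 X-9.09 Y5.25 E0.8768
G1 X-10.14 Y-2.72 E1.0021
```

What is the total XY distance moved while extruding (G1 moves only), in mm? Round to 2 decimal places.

Sum the Euclidean lengths of each G1 segment: total = 64.28 mm.

64.28 mm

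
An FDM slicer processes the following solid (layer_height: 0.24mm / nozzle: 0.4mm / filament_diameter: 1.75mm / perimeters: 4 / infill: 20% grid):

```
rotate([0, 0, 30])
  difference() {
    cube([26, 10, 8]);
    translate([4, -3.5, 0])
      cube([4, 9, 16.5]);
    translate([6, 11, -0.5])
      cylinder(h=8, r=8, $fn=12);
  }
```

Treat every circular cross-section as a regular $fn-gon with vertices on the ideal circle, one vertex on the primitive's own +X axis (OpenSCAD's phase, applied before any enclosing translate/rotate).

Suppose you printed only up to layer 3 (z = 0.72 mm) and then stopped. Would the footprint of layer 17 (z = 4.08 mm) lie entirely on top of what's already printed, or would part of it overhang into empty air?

Compare the two slices. At z = 0.72: the cube is present — its section is the full 26×10 rectangle (area 260.00 mm²); the cube at (4, -3.5) (footprint 4×9) is included at this height (area 36.00 mm²); the r=8 cylinder at (6, 11) gives a regular 12-gon of circumradius 8 (constant along its height) (area = (12/2)·8.000²·sin(360°/12) = 192.00 mm²); After the difference (first − rest): starting from the 26×10 cube (260.00 mm²), the 4×9 cube at (4, -3.5) partially overlaps it — only the 22.00 mm² overlap (of its 36.00 mm²) is removed, clipping the outline; the r=8 cylinder at (6, 11) partially overlaps it — only the 66.92 mm² overlap (of its 192.00 mm²) is removed, clipping the outline — area = 171.08 mm²; (whole slice rotated 30° about Z — lengths, areas and connectivity unchanged). At z = 4.08: the cube (footprint 26×10) is included at this height (area 260.00 mm²); the cube at (4, -3.5) is present — its section is the full 4×9 rectangle (area 36.00 mm²); the r=8 cylinder at (6, 11) gives a regular 12-gon of circumradius 8 (constant along its height) (area = (12/2)·8.000²·sin(360°/12) = 192.00 mm²); After the difference (first − rest): starting from the 26×10 cube (260.00 mm²), the 4×9 cube at (4, -3.5) partially overlaps it — only the 22.00 mm² overlap (of its 36.00 mm²) is removed, clipping the outline; the r=8 cylinder at (6, 11) partially overlaps it — only the 66.92 mm² overlap (of its 192.00 mm²) is removed, clipping the outline — area = 171.08 mm²; (rotated 30° about Z; rotation is an isometry so areas/perimeters/island counts are preserved). Checking containment: the cross-section at z = 4.08 is a subset of the cross-section at z = 0.72.

entirely on top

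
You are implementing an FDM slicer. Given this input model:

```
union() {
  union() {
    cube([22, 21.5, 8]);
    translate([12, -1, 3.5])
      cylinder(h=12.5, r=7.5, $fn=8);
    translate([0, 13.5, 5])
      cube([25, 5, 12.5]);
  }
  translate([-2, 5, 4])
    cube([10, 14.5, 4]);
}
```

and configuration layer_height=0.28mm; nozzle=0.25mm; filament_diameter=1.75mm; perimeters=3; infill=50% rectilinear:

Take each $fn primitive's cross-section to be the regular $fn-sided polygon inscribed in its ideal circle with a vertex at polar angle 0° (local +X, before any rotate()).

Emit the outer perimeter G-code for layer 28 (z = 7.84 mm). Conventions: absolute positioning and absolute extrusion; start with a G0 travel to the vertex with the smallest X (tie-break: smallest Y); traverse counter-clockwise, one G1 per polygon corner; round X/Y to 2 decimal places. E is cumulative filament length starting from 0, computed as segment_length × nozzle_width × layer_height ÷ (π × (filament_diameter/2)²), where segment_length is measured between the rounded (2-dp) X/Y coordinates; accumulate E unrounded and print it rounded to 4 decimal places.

At z = 7.84 mm: the cube (footprint 22×21.5) is included at this height; the cylinder at (12, -1): section is a regular 8-gon, circumradius r=7.5; the 25×5 cube at (0, 13.5) contributes its full rectangle; Merging all regions: the regions partially overlap (shared area 174.96 mm²), so overlapping operands fuse into one piece — 1 connected region; the cube at (-2, 5) (footprint 10×14.5) is included at this height; Combining (union): the regions partially overlap (shared area 116.00 mm²), so overlapping operands fuse into one piece — 1 connected region. The outline is a single polygon with 19 vertices. Extrusion per mm of travel: 0.25 × 0.28 / (π × 0.875²) = 0.029103. Accumulating E over each segment gives final E = 3.1412.

G0 X-2.00 Y5.00 Z7.84
G1 X0.00 Y5.00 E0.0582
G1 X0.00 Y0.00 E0.2037
G1 X4.91 Y0.00 E0.3466
G1 X4.50 Y-1.00 E0.3781
G1 X6.70 Y-6.30 E0.5451
G1 X12.00 Y-8.50 E0.7121
G1 X17.30 Y-6.30 E0.8791
G1 X19.50 Y-1.00 E1.0461
G1 X19.09 Y0.00 E1.0775
G1 X22.00 Y0.00 E1.1622
G1 X22.00 Y13.50 E1.5551
G1 X25.00 Y13.50 E1.6424
G1 X25.00 Y18.50 E1.7879
G1 X22.00 Y18.50 E1.8752
G1 X22.00 Y21.50 E1.9625
G1 X0.00 Y21.50 E2.6028
G1 X0.00 Y19.50 E2.6610
G1 X-2.00 Y19.50 E2.7192
G1 X-2.00 Y5.00 E3.1412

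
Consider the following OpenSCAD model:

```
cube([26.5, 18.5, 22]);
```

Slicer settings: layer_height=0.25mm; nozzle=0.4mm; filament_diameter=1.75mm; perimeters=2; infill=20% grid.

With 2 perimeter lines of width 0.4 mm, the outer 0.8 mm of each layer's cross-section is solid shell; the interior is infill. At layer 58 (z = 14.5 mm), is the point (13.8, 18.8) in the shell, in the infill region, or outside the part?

outside

At z = 14.5 mm: the cube (footprint 26.5×18.5) is included at this height. Overall, the cross-section is a single solid region. The nearest boundary edge runs (26.50, 18.50)→(0.00, 18.50); distance from the point to it = 0.30 mm. The point is not inside any of the regions above, so it lies outside the cross-section (0.30 mm from the nearest boundary).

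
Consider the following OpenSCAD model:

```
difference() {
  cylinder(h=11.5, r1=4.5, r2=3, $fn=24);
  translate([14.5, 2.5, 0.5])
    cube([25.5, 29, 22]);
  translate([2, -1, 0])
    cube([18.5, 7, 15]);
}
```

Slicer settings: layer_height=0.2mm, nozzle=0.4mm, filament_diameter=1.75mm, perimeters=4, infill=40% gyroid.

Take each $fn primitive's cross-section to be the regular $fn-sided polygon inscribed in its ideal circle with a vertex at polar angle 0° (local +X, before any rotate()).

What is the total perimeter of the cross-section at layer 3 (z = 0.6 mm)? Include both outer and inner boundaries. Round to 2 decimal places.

29.06 mm

At z = 0.6 mm: the cone (r1=4.5→r2=3) has section circumradius 4.422 here — a regular 24-gon (perimeter = 2·24·4.422·sin(180°/24) = 27.70 mm); the cube at (14.5, 2.5) (footprint 25.5×29) is included at this height (perimeter 109.00 mm); the cube at (2, -1) is present — its section is the full 18.5×7 rectangle (perimeter 51.00 mm); Subtracting the remaining from the first: starting from the cone, the 25.5×29 cube at (14.5, 2.5) misses the remaining region (no effect); the 18.5×7 cube at (2, -1) partially overlaps it — only the 9.06 mm² overlap (of its 129.50 mm²) is removed, clipping the outline — boundary = 29.06 mm. Overall, the cross-section is a single solid region. Total boundary length (outer) = 29.06 mm.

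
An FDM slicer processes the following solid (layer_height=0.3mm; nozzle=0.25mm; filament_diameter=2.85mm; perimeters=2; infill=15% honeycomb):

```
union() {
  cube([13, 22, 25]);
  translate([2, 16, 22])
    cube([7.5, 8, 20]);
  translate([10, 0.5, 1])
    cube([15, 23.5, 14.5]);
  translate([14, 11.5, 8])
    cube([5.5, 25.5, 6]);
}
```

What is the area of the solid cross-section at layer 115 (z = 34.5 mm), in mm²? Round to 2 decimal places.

60.00 mm²

At z = 34.5 mm: the cube is not intersected at this z (z outside [0, 25]); the cube at (2, 16) (footprint 7.5×8) is included at this height (area 60.00 mm²); the cube at (10, 0.5) does not reach this height (z outside [1, 15.5]); the cube at (14, 11.5) does not reach this height (z outside [8, 14]); Merging all regions: only the 7.5×8 cube at (2, 16) is present, so the union is just that shape — area = 60.00 mm². Overall, the cross-section is a single solid region. Net area = 60.00 mm².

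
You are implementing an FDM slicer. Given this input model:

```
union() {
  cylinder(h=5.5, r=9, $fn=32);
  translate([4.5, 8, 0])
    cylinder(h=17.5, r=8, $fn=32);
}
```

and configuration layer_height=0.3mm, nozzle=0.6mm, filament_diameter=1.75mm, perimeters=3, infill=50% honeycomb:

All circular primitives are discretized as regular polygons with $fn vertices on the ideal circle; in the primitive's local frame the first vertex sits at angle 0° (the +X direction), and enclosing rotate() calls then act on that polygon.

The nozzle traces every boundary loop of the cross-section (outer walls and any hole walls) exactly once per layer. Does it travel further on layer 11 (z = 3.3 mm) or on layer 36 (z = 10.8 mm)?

layer 11 (z = 3.3 mm)

Layer 11 (z = 3.3): the cylinder: section is a regular 32-gon, circumradius r=9 (perimeter = 2·32·9.000·sin(180°/32) = 56.46 mm); the r=8 cylinder at (4.5, 8) contributes a regular 32-gon of circumradius 8 (perimeter = 2·32·8.000·sin(180°/32) = 50.18 mm); Merging all regions: the regions partially overlap (shared area 77.70 mm²), so the edge portions inside another operand are dropped and the merged outline is re-measured after clipping — boundary = 72.82 mm. So its perimeter = 72.82 mm. Layer 36 (z = 10.8): the cylinder is absent (z outside [0, 5.5]); the r=8 cylinder at (4.5, 8) gives a regular 32-gon of circumradius 8 (constant along its height) (perimeter = 2·32·8.000·sin(180°/32) = 50.18 mm); Combining (union): only the r=8 cylinder at (4.5, 8) is present, so the union is just that shape — boundary = 50.18 mm. So its perimeter = 50.18 mm. Layer 11 is larger (72.82 vs 50.18 mm).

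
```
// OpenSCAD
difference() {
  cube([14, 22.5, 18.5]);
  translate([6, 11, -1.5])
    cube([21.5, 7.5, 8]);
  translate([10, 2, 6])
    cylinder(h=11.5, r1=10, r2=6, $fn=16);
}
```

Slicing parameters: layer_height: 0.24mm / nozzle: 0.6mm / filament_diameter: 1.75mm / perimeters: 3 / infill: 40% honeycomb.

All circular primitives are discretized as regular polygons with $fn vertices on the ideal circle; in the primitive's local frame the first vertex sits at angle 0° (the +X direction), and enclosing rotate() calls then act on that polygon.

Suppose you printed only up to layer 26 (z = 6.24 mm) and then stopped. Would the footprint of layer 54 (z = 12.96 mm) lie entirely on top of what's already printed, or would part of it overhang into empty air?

Compare the two slices. At z = 6.24: the cube (footprint 14×22.5) is included at this height (area 315.00 mm²); the 21.5×7.5 cube at (6, 11) contributes its full rectangle (area 161.25 mm²); the cone at (10, 2): at t=0.021 of its height the radius interpolates to r₁+(r₂−r₁)t = 9.917, giving a regular 16-gon of that circumradius (area = (16/2)·9.917²·sin(360°/16) = 301.06 mm²); Taking the first minus the rest: starting from the 14×22.5 cube (315.00 mm²), the 21.5×7.5 cube at (6, 11) partially overlaps it — only the 60.00 mm² overlap (of its 161.25 mm²) is removed, clipping the outline; the cone at (10, 2) partially overlaps it — only the 136.63 mm² overlap (of its 301.06 mm²) is removed, clipping the outline — area = 118.37 mm². At z = 12.96: the cube is present — its section is the full 14×22.5 rectangle (area 315.00 mm²); the cube at (6, 11) is not intersected at this z (z outside [-1.5, 6.5]); the cone at (10, 2) (r1=10→r2=6) has section circumradius 7.579 here — a regular 16-gon (area = (16/2)·7.579²·sin(360°/16) = 175.86 mm²); Taking the first minus the rest: starting from the 14×22.5 cube (315.00 mm²), the cone at (10, 2) partially overlaps it — only the 95.17 mm² overlap (of its 175.86 mm²) is removed, clipping the outline — area = 219.83 mm². Checking containment: at z = 12.96 the cross-section extends beyond the z = 6.24 cross-section by about 101.47 mm².

part overhangs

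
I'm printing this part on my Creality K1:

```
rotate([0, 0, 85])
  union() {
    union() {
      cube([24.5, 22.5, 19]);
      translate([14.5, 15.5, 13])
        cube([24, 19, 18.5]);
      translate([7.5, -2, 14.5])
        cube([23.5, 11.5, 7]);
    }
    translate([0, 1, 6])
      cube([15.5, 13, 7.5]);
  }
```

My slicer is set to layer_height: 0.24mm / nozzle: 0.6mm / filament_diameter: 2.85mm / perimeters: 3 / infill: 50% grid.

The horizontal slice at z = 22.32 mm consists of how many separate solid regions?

1

At z = 22.32 mm: the cube is absent (z outside [0, 19]); the cube at (14.5, 15.5) is present — its section is the full 24×19 rectangle; the cube at (7.5, -2) is not intersected at this z (z outside [14.5, 21.5]); Combining (union): only the 24×19 cube at (14.5, 15.5) is present, so the union is just that shape — 1 connected region; the cube at (0, 1) does not reach this height (z outside [6, 13.5]); Merging all regions: only the result so far is present, so the union is just that shape — 1 connected region; (rotated 85° about Z; rotation is an isometry so areas/perimeters/island counts are preserved). The result has 1 disconnected region.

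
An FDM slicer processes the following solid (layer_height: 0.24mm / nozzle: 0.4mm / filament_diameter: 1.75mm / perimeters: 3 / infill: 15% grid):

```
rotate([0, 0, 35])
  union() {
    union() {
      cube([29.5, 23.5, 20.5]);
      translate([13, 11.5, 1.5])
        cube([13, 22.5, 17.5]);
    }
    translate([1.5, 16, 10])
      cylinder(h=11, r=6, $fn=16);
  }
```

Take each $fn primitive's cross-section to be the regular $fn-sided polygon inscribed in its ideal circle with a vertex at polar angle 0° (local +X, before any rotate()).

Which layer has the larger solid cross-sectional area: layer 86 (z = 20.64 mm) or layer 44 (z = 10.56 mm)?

layer 44 (z = 10.56 mm)

Layer 86 (z = 20.64): the cube is not intersected at this z (z outside [0, 20.5]); the cube at (13, 11.5) is absent (z outside [1.5, 19]); Combining (union): nothing is present at this height; the r=6 cylinder at (1.5, 16) gives a regular 16-gon of circumradius 6 (constant along its height) (area = (16/2)·6.000²·sin(360°/16) = 110.21 mm²); Merging all regions: only the r=6 cylinder at (1.5, 16) is present, so the union is just that shape — area = 110.21 mm²; (rotated 35° about Z; rotation is an isometry so areas/perimeters/island counts are preserved). So its area = 110.21 mm². Layer 44 (z = 10.56): the cube is present — its section is the full 29.5×23.5 rectangle (area 693.25 mm²); the cube at (13, 11.5) (footprint 13×22.5) is included at this height (area 292.50 mm²); Taking the union: the regions partially overlap — summed areas 985.75 mm² minus the doubly-counted overlap 156.00 mm² gives 829.75 mm² — area = 829.75 mm²; the cylinder at (1.5, 16): section is a regular 16-gon, circumradius r=6 (area = (16/2)·6.000²·sin(360°/16) = 110.21 mm²); Combining (union): the regions partially overlap — summed areas 939.96 mm² minus the doubly-counted overlap 72.66 mm² gives 867.30 mm² — area = 867.30 mm²; (rotated 35° about Z; rotation is an isometry so areas/perimeters/island counts are preserved). So its area = 867.30 mm². Layer 44 is larger (867.30 vs 110.21 mm²).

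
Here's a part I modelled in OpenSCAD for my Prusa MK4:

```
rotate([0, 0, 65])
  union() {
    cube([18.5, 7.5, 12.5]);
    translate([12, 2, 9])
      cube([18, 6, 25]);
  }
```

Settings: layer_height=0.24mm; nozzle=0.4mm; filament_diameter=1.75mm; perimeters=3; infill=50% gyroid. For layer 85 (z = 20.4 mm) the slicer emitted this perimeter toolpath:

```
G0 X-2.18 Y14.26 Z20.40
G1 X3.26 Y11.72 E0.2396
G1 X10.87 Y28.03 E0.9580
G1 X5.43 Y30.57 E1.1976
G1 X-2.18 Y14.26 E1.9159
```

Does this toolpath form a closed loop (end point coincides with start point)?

yes

Start point (G0): (-2.18, 14.26). End point (last G1): the path returns to the start — closed.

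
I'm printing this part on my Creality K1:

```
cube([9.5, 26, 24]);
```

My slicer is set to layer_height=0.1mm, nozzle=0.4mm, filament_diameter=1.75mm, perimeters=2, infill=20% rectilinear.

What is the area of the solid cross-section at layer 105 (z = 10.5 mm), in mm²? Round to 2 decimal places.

247.00 mm²

At z = 10.5 mm: the 9.5×26 cube contributes its full rectangle (area 247.00 mm²). Overall, the cross-section is a single solid region. Net area = 247.00 mm².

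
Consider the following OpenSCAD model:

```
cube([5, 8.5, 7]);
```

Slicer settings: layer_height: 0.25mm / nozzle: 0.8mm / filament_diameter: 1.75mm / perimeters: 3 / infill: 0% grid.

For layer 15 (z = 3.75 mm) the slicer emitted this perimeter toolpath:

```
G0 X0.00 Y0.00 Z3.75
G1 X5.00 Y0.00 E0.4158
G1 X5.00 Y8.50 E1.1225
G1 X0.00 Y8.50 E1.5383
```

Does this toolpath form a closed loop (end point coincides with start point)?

Start point (G0): (0.00, 0.00). End point (last G1): the path does not return to the start — open.

no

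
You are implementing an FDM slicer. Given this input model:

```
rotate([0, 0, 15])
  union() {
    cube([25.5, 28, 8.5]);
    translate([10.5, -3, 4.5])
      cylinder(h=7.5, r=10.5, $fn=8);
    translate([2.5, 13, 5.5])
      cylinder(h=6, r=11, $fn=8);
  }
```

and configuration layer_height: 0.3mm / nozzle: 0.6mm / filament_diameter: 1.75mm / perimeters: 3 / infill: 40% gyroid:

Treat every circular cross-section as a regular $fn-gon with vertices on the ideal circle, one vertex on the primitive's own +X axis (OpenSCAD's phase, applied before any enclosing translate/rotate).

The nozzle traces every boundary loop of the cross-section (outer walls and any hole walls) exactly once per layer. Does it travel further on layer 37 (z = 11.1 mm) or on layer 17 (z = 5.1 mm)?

layer 17 (z = 5.1 mm)

Layer 37 (z = 11.1): the cube is not intersected at this z (z outside [0, 8.5]); the r=10.5 cylinder at (10.5, -3) contributes a regular 8-gon of circumradius 10.5 (perimeter = 2·8·10.500·sin(180°/8) = 64.29 mm); the r=11 cylinder at (2.5, 13) gives a regular 8-gon of circumradius 11 (constant along its height) (perimeter = 2·8·11.000·sin(180°/8) = 67.35 mm); Merging all regions: the regions partially overlap (shared area 17.84 mm²), so the edge portions inside another operand are dropped and the merged outline is re-measured after clipping — boundary = 109.47 mm; (rotated 15° about Z; rotation is an isometry so areas/perimeters/island counts are preserved). So its perimeter = 109.47 mm. Layer 17 (z = 5.1): the cube is present — its section is the full 25.5×28 rectangle (perimeter 107.00 mm); the cylinder at (10.5, -3): section is a regular 8-gon, circumradius r=10.5 (perimeter = 2·8·10.500·sin(180°/8) = 64.29 mm); the cylinder at (2.5, 13) is not intersected at this z (z outside [5.5, 11.5]); Taking the union: the regions partially overlap (shared area 96.64 mm²), so the edge portions inside another operand are dropped and the merged outline is re-measured after clipping — boundary = 127.13 mm; (rotated 15° about Z; rotation is an isometry so areas/perimeters/island counts are preserved). So its perimeter = 127.13 mm. Layer 17 is larger (127.13 vs 109.47 mm).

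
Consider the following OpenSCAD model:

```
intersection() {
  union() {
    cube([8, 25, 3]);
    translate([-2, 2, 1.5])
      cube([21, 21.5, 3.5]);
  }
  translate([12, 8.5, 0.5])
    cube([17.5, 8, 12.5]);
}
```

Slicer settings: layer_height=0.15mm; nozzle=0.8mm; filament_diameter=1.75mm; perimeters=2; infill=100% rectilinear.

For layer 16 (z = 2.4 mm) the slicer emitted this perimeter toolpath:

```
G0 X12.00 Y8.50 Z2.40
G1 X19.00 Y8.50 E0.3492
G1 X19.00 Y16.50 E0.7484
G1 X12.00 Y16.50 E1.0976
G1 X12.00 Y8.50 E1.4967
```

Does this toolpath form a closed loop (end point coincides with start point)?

yes

Start point (G0): (12.00, 8.50). End point (last G1): the path returns to the start — closed.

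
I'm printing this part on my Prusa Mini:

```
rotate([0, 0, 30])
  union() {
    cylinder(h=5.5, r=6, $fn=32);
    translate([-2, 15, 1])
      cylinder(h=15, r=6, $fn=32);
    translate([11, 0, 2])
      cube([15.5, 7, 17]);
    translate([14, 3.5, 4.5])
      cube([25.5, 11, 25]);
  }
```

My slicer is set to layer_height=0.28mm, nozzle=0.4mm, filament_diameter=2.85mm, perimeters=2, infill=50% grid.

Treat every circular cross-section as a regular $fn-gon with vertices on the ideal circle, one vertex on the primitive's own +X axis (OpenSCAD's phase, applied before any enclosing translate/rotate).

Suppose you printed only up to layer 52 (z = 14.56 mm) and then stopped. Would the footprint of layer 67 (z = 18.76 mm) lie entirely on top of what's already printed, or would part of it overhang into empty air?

entirely on top

Compare the two slices. At z = 14.56: the cylinder does not reach this height (z outside [0, 5.5]); the r=6 cylinder at (-2, 15) gives a regular 32-gon of circumradius 6 (constant along its height) (area = (32/2)·6.000²·sin(360°/32) = 112.37 mm²); the 15.5×7 cube at (11, 0) contributes its full rectangle (area 108.50 mm²); the 25.5×11 cube at (14, 3.5) contributes its full rectangle (area 280.50 mm²); Taking the union: the regions partially overlap — summed areas 501.37 mm² minus the doubly-counted overlap 43.75 mm² gives 457.62 mm² — area = 457.62 mm²; (rotated 30° about Z; rotation is an isometry so areas/perimeters/island counts are preserved). At z = 18.76: the cylinder is not intersected at this z (z outside [0, 5.5]); the cylinder at (-2, 15) is not intersected at this z (z outside [1, 16]); the cube at (11, 0) is present — its section is the full 15.5×7 rectangle (area 108.50 mm²); the 25.5×11 cube at (14, 3.5) contributes its full rectangle (area 280.50 mm²); Combining (union): the regions partially overlap — summed areas 389.00 mm² minus the doubly-counted overlap 43.75 mm² gives 345.25 mm² — area = 345.25 mm²; (rotated 30° about Z; rotation is an isometry so areas/perimeters/island counts are preserved). Checking containment: the cross-section at z = 18.76 is a subset of the cross-section at z = 14.56.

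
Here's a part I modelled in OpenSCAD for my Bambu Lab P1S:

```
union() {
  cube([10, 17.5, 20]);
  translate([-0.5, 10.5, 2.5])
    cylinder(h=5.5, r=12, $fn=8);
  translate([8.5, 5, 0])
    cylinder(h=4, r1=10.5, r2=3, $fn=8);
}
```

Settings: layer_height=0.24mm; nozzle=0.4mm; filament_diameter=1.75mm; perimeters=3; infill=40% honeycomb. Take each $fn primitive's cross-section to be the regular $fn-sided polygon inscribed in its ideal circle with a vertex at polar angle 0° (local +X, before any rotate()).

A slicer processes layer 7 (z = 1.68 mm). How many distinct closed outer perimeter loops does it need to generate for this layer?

At z = 1.68 mm: the cube (footprint 10×17.5) is included at this height; the cylinder at (-0.5, 10.5) is absent (z outside [2.5, 8]); the cone at (8.5, 5) (r1=10.5→r2=3) has section circumradius 7.350 here — a regular 8-gon; Combining (union): the regions partially overlap (shared area 87.83 mm²), so overlapping operands fuse into one piece — 1 connected region. The result has 1 disconnected region.

1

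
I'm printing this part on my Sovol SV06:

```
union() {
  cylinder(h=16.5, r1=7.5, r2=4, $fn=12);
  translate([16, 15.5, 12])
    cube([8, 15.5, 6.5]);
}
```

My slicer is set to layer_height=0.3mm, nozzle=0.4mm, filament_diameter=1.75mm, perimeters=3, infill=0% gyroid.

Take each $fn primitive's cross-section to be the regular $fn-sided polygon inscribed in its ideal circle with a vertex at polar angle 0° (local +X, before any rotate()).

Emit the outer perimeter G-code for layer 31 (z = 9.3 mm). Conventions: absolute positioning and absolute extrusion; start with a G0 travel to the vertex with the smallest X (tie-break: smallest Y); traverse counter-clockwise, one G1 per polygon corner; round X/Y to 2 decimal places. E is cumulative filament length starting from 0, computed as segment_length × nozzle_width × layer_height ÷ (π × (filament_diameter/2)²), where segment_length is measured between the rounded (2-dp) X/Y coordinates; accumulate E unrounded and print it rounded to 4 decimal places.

At z = 9.3 mm: the cone contributes a regular 12-gon of circumradius 5.527 (interpolated between r1=7.5 and r2=4 at t=0.564); the cube at (16, 15.5) does not reach this height (z outside [12, 18.5]); Taking the union: only the cone is present, so the union is just that shape — 1 connected region. The outline is a single polygon with 12 vertices. Extrusion per mm of travel: 0.4 × 0.3 / (π × 0.875²) = 0.049890. Accumulating E over each segment gives final E = 1.7134.

G0 X-5.53 Y0.00 Z9.30
G1 X-4.79 Y-2.76 E0.1426
G1 X-2.76 Y-4.79 E0.2858
G1 X0.00 Y-5.53 E0.4283
G1 X2.76 Y-4.79 E0.5709
G1 X4.79 Y-2.76 E0.7141
G1 X5.53 Y0.00 E0.8567
G1 X4.79 Y2.76 E0.9993
G1 X2.76 Y4.79 E1.1425
G1 X0.00 Y5.53 E1.2850
G1 X-2.76 Y4.79 E1.4276
G1 X-4.79 Y2.76 E1.5708
G1 X-5.53 Y0.00 E1.7134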